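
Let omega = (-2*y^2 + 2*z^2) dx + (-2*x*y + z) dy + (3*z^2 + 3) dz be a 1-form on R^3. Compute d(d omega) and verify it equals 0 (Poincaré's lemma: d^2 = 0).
d(d omega) = 0

Step 1: d omega = sum_{i<j} (∂f_j/∂x_i - ∂f_i/∂x_j) dx_i ∧ dx_j:
  coeff of dx ∧ dy: 2*y
  coeff of dx ∧ dz: -4*z
  coeff of dy ∧ dz: -1
Step 2: Apply d again to each 2-form coefficient. The only possible 3-form in R^3 is dx ∧ dy ∧ dz, with coefficient
  ∂(coeff of dy∧dz)/∂x - ∂(coeff of dx∧dz)/∂y + ∂(coeff of dx∧dy)/∂z
  = ∂/∂x (-1) - ∂/∂y (-4*z) + ∂/∂z (2*y).
Each of these terms simplifies to sums of mixed partials that cancel in pairs. The result is 0 (by equality of mixed partials for smooth functions — Schwarz / Clairaut).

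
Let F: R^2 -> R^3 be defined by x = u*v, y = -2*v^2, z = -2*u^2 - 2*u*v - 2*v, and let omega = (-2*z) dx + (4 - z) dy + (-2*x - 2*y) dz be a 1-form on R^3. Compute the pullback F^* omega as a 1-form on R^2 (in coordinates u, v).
F^* omega = (4*v*(3*u^2 - 2*u*v - 2*v^2 + v)) du + (4*u^3 - 16*u*v^2 + 8*u*v - 16*v^2 - 16*v) dv

Using F^*(f dg) = (f ∘ F) d(g ∘ F), substitute each coordinate x_i by F_i(u, v) in f_i, and replace dx_i by d F_i = (∂F_i/∂u) du + (∂F_i/∂v) dv.
  For the x component: f_1(F) = 4*u^2 + 4*u*v + 4*v; d F_1 = (v) du + (u) dv
  For the y component: f_2(F) = 2*u^2 + 2*u*v + 2*v + 4; d F_2 = (0) du + (-4*v) dv
  For the z component: f_3(F) = 2*v*(-u + 2*v); d F_3 = (-4*u - 2*v) du + (-2*u - 2) dv
Combining and collecting du, dv coefficients:
  coeff of du: 4*v*(3*u^2 - 2*u*v - 2*v^2 + v)
  coeff of dv: 4*u^3 - 16*u*v^2 + 8*u*v - 16*v^2 - 16*v
F^* omega = (4*v*(3*u^2 - 2*u*v - 2*v^2 + v)) du + (4*u^3 - 16*u*v^2 + 8*u*v - 16*v^2 - 16*v) dv.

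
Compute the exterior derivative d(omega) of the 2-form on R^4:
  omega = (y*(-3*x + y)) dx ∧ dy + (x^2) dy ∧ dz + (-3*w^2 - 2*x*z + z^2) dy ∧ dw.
d(omega) = (2*x) dx ∧ dy ∧ dz + (-2*z) dx ∧ dy ∧ dw + (2*x - 2*z) dy ∧ dz ∧ dw

For a 2-form omega = sum_{i<j} g_{ij} dx_i ∧ dx_j, the exterior derivative is
  d(omega) = sum_{i<j} d(g_{ij}) ∧ dx_i ∧ dx_j = sum_{i<j, k} (∂g_{ij}/∂x_k) dx_k ∧ dx_i ∧ dx_j.
Expand each term, using dx_k ∧ dx_i ∧ dx_j = sgn(permutation) dx_{(a)} ∧ dx_{(b)} ∧ dx_{(c)} with (a < b < c) sorted:
  d(x^2) includes (∂/∂x)(x^2) dx = (2*x) dx, which multiplied by dy ∧ dz gives (2*x) dx ∧ dy ∧ dz
  d(-3*w^2 - 2*x*z + z^2) includes (∂/∂x)(-3*w^2 - 2*x*z + z^2) dx = (-2*z) dx, which multiplied by dy ∧ dw gives (-2*z) dx ∧ dy ∧ dw
  d(-3*w^2 - 2*x*z + z^2) includes (∂/∂z)(-3*w^2 - 2*x*z + z^2) dz = (-2*x + 2*z) dz, which multiplied by dy ∧ dw gives (2*x - 2*z) dy ∧ dz ∧ dw
Collecting like 3-forms: d(omega) = (2*x) dx ∧ dy ∧ dz + (-2*z) dx ∧ dy ∧ dw + (2*x - 2*z) dy ∧ dz ∧ dw.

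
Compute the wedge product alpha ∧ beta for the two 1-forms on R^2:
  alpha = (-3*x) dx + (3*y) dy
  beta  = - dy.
alpha ∧ beta = (3*x) dx ∧ dy

Distribute the wedge, using dx_i ∧ dx_j = -dx_j ∧ dx_i and dx_i ∧ dx_i = 0. For each pair (i, j) with i < j, the coefficient of dx_i ∧ dx_j in alpha ∧ beta is (alpha_i * beta_j - alpha_j * beta_i). Collecting: alpha ∧ beta = (3*x) dx ∧ dy.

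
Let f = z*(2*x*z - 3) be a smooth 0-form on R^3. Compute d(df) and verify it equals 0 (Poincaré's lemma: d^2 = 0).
d(df) = 0

Step 1: df = sum_i (∂f/∂x_i) dx_i = (2*z^2) dx + (0) dy + (4*x*z - 3) dz.
Step 2: Apply d again. Using the 1-form formula, the coefficient of dx ∧ dy in d(df) is ∂^2 f/∂x ∂y - ∂^2 f/∂y ∂x = (0) - (0) = 0 (equality of mixed partials for smooth f).
Similarly for dx ∧ dz and dy ∧ dz — all coefficients vanish. So d(df) = 0.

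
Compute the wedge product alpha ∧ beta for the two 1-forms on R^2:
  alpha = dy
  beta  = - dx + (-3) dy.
alpha ∧ beta = (1) dx ∧ dy

Distribute the wedge, using dx_i ∧ dx_j = -dx_j ∧ dx_i and dx_i ∧ dx_i = 0. For each pair (i, j) with i < j, the coefficient of dx_i ∧ dx_j in alpha ∧ beta is (alpha_i * beta_j - alpha_j * beta_i). Collecting: alpha ∧ beta = (1) dx ∧ dy.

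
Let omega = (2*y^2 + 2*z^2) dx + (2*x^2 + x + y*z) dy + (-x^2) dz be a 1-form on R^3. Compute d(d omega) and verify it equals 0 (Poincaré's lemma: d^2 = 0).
d(d omega) = 0

Step 1: d omega = sum_{i<j} (∂f_j/∂x_i - ∂f_i/∂x_j) dx_i ∧ dx_j:
  coeff of dx ∧ dy: 4*x - 4*y + 1
  coeff of dx ∧ dz: -2*x - 4*z
  coeff of dy ∧ dz: -y
Step 2: Apply d again to each 2-form coefficient. The only possible 3-form in R^3 is dx ∧ dy ∧ dz, with coefficient
  ∂(coeff of dy∧dz)/∂x - ∂(coeff of dx∧dz)/∂y + ∂(coeff of dx∧dy)/∂z
  = ∂/∂x (-y) - ∂/∂y (-2*x - 4*z) + ∂/∂z (4*x - 4*y + 1).
Each of these terms simplifies to sums of mixed partials that cancel in pairs. The result is 0 (by equality of mixed partials for smooth functions — Schwarz / Clairaut).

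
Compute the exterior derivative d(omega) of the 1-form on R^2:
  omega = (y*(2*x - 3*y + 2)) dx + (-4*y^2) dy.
d(omega) = (-2*x + 6*y - 2) dx ∧ dy

For a 1-form omega = sum_i f_i dx_i, the exterior derivative is
  d(omega) = sum_{i < j} (∂f_j/∂x_i - ∂f_i/∂x_j) dx_i ∧ dx_j.
  coefficient of dx ∧ dy: ∂f_2/∂x - ∂f_1/∂y = ∂(-4*y^2)/∂x - ∂(y*(2*x - 3*y + 2))/∂y = -2*x + 6*y - 2
Assembling: d(omega) = (-2*x + 6*y - 2) dx ∧ dy.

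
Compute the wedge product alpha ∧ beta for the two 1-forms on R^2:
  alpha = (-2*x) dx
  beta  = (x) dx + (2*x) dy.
alpha ∧ beta = (-4*x^2) dx ∧ dy

Distribute the wedge, using dx_i ∧ dx_j = -dx_j ∧ dx_i and dx_i ∧ dx_i = 0. For each pair (i, j) with i < j, the coefficient of dx_i ∧ dx_j in alpha ∧ beta is (alpha_i * beta_j - alpha_j * beta_i). Collecting: alpha ∧ beta = (-4*x^2) dx ∧ dy.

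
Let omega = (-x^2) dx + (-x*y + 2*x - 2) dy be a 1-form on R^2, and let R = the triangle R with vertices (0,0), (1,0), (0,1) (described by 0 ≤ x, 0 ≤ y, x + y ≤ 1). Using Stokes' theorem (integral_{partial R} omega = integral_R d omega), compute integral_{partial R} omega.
integral_(partial R) omega = 5/6

Stokes: integral_partial_R omega = integral_R d omega with d omega = (∂Q/∂x - ∂P/∂y) dx ∧ dy.
  ∂Q/∂x = 2 - y
  ∂P/∂y = 0
  integrand = ∂Q/∂x - ∂P/∂y = 2 - y.
Integrating over R: integral_0^1 integral_0^{1-x} (2 - y) dy dx = 5/6.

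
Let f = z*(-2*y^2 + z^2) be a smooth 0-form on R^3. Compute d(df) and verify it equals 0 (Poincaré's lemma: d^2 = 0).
d(df) = 0

Step 1: df = sum_i (∂f/∂x_i) dx_i = (0) dx + (-4*y*z) dy + (-2*y^2 + 3*z^2) dz.
Step 2: Apply d again. Using the 1-form formula, the coefficient of dx ∧ dy in d(df) is ∂^2 f/∂x ∂y - ∂^2 f/∂y ∂x = (0) - (0) = 0 (equality of mixed partials for smooth f).
Similarly for dx ∧ dz and dy ∧ dz — all coefficients vanish. So d(df) = 0.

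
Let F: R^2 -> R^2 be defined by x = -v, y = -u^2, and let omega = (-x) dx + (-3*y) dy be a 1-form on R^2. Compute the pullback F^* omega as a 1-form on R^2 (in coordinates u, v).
F^* omega = (-6*u^3) du + (-v) dv

Using F^*(f dg) = (f ∘ F) d(g ∘ F), substitute each coordinate x_i by F_i(u, v) in f_i, and replace dx_i by d F_i = (∂F_i/∂u) du + (∂F_i/∂v) dv.
  For the x component: f_1(F) = v; d F_1 = (0) du + (-1) dv
  For the y component: f_2(F) = 3*u^2; d F_2 = (-2*u) du + (0) dv
Combining and collecting du, dv coefficients:
  coeff of du: -6*u^3
  coeff of dv: -v
F^* omega = (-6*u^3) du + (-v) dv.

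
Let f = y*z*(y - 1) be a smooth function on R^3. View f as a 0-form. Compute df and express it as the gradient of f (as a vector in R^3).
df = (0) dx + (z*(2*y - 1)) dy + (y*(y - 1)) dz; grad f = (0, z*(2*y - 1), y*(y - 1))

For a 0-form f, d f = (∂f/∂x) dx + (∂f/∂y) dy + (∂f/∂z) dz. The components of the vector representation are exactly the entries of grad f in Cartesian coordinates:
  ∂f/∂x = 0
  ∂f/∂y = z*(2*y - 1)
  ∂f/∂z = y*(y - 1).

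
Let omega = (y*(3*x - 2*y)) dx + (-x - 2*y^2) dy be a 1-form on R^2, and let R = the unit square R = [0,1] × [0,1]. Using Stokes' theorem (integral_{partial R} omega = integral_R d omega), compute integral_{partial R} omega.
integral_(partial R) omega = -1/2

Stokes: integral_partial_R omega = integral_R d omega with d omega = (∂Q/∂x - ∂P/∂y) dx ∧ dy.
  ∂Q/∂x = -1
  ∂P/∂y = 3*x - 4*y
  integrand = ∂Q/∂x - ∂P/∂y = -3*x + 4*y - 1.
Integrating over R: integral_0^1 integral_0^1 (-3*x + 4*y - 1) dx dy = -1/2.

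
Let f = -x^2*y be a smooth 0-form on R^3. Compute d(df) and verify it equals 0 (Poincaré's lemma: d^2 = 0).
d(df) = 0

Step 1: df = sum_i (∂f/∂x_i) dx_i = (-2*x*y) dx + (-x^2) dy + (0) dz.
Step 2: Apply d again. Using the 1-form formula, the coefficient of dx ∧ dy in d(df) is ∂^2 f/∂x ∂y - ∂^2 f/∂y ∂x = (-2*x) - (-2*x) = 0 (equality of mixed partials for smooth f).
Similarly for dx ∧ dz and dy ∧ dz — all coefficients vanish. So d(df) = 0.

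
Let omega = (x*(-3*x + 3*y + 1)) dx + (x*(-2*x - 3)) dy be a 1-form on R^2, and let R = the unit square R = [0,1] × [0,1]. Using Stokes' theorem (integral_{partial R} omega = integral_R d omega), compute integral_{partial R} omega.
integral_(partial R) omega = -13/2

Stokes: integral_partial_R omega = integral_R d omega with d omega = (∂Q/∂x - ∂P/∂y) dx ∧ dy.
  ∂Q/∂x = -4*x - 3
  ∂P/∂y = 3*x
  integrand = ∂Q/∂x - ∂P/∂y = -7*x - 3.
Integrating over R: integral_0^1 integral_0^1 (-7*x - 3) dx dy = -13/2.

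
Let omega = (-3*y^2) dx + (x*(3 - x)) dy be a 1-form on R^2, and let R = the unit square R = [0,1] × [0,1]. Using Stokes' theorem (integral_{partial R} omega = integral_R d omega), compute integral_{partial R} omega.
integral_(partial R) omega = 5

Stokes: integral_partial_R omega = integral_R d omega with d omega = (∂Q/∂x - ∂P/∂y) dx ∧ dy.
  ∂Q/∂x = 3 - 2*x
  ∂P/∂y = -6*y
  integrand = ∂Q/∂x - ∂P/∂y = -2*x + 6*y + 3.
Integrating over R: integral_0^1 integral_0^1 (-2*x + 6*y + 3) dx dy = 5.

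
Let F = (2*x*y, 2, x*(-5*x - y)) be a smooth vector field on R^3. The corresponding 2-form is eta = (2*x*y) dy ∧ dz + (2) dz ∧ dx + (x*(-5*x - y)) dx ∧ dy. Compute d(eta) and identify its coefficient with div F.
d(eta) = (2*y) dx ∧ dy ∧ dz; div F = 2*y

For a 2-form in R^3 of the form above, applying d gives a 3-form with coefficient ∂P/∂x + ∂Q/∂y + ∂R/∂z:
  ∂P/∂x = 2*y
  ∂Q/∂y = 0
  ∂R/∂z = 0
Sum = 2*y, which is exactly div F.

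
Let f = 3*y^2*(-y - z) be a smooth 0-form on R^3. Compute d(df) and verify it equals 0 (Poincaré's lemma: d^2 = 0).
d(df) = 0

Step 1: df = sum_i (∂f/∂x_i) dx_i = (0) dx + (3*y*(-3*y - 2*z)) dy + (-3*y^2) dz.
Step 2: Apply d again. Using the 1-form formula, the coefficient of dx ∧ dy in d(df) is ∂^2 f/∂x ∂y - ∂^2 f/∂y ∂x = (0) - (0) = 0 (equality of mixed partials for smooth f).
Similarly for dx ∧ dz and dy ∧ dz — all coefficients vanish. So d(df) = 0.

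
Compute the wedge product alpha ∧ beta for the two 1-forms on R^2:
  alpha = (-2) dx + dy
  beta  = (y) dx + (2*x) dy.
alpha ∧ beta = (-4*x - y) dx ∧ dy

Distribute the wedge, using dx_i ∧ dx_j = -dx_j ∧ dx_i and dx_i ∧ dx_i = 0. For each pair (i, j) with i < j, the coefficient of dx_i ∧ dx_j in alpha ∧ beta is (alpha_i * beta_j - alpha_j * beta_i). Collecting: alpha ∧ beta = (-4*x - y) dx ∧ dy.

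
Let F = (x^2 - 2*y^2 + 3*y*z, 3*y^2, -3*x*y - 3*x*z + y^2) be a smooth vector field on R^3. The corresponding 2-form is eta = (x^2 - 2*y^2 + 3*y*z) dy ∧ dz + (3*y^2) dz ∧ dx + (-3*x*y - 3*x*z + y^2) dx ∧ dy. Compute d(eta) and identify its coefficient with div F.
d(eta) = (-x + 6*y) dx ∧ dy ∧ dz; div F = -x + 6*y

For a 2-form in R^3 of the form above, applying d gives a 3-form with coefficient ∂P/∂x + ∂Q/∂y + ∂R/∂z:
  ∂P/∂x = 2*x
  ∂Q/∂y = 6*y
  ∂R/∂z = -3*x
Sum = -x + 6*y, which is exactly div F.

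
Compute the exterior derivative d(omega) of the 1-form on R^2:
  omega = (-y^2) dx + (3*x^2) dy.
d(omega) = (6*x + 2*y) dx ∧ dy

For a 1-form omega = sum_i f_i dx_i, the exterior derivative is
  d(omega) = sum_{i < j} (∂f_j/∂x_i - ∂f_i/∂x_j) dx_i ∧ dx_j.
  coefficient of dx ∧ dy: ∂f_2/∂x - ∂f_1/∂y = ∂(3*x^2)/∂x - ∂(-y^2)/∂y = 6*x + 2*y
Assembling: d(omega) = (6*x + 2*y) dx ∧ dy.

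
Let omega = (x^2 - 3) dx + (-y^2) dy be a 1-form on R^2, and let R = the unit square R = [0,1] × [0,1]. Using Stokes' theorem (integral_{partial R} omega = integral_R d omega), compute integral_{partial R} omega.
integral_(partial R) omega = 0

Stokes: integral_partial_R omega = integral_R d omega with d omega = (∂Q/∂x - ∂P/∂y) dx ∧ dy.
  ∂Q/∂x = 0
  ∂P/∂y = 0
  integrand = ∂Q/∂x - ∂P/∂y = 0.
Integrating over R: integral_0^1 integral_0^1 (0) dx dy = 0.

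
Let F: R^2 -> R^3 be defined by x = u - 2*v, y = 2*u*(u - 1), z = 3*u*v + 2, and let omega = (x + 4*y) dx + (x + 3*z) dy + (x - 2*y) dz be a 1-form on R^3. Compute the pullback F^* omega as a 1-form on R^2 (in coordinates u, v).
F^* omega = (24*u^2*v + 12*u^2 - 11*u*v + 15*u - 6*v^2 + 2*v - 12) du + (-12*u^3 - u^2 - 6*u*v + 14*u + 4*v) dv

Using F^*(f dg) = (f ∘ F) d(g ∘ F), substitute each coordinate x_i by F_i(u, v) in f_i, and replace dx_i by d F_i = (∂F_i/∂u) du + (∂F_i/∂v) dv.
  For the x component: f_1(F) = 8*u^2 - 7*u - 2*v; d F_1 = (1) du + (-2) dv
  For the y component: f_2(F) = 9*u*v + u - 2*v + 6; d F_2 = (4*u - 2) du + (0) dv
  For the z component: f_3(F) = -4*u^2 + 5*u - 2*v; d F_3 = (3*v) du + (3*u) dv
Combining and collecting du, dv coefficients:
  coeff of du: 24*u^2*v + 12*u^2 - 11*u*v + 15*u - 6*v^2 + 2*v - 12
  coeff of dv: -12*u^3 - u^2 - 6*u*v + 14*u + 4*v
F^* omega = (24*u^2*v + 12*u^2 - 11*u*v + 15*u - 6*v^2 + 2*v - 12) du + (-12*u^3 - u^2 - 6*u*v + 14*u + 4*v) dv.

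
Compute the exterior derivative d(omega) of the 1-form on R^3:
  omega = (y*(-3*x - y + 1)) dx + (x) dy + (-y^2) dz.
d(omega) = (3*x + 2*y) dx ∧ dy + (-2*y) dy ∧ dz

For a 1-form omega = sum_i f_i dx_i, the exterior derivative is
  d(omega) = sum_{i < j} (∂f_j/∂x_i - ∂f_i/∂x_j) dx_i ∧ dx_j.
  coefficient of dx ∧ dy: ∂f_2/∂x - ∂f_1/∂y = ∂(x)/∂x - ∂(y*(-3*x - y + 1))/∂y = 3*x + 2*y
  coefficient of dy ∧ dz: ∂f_3/∂y - ∂f_2/∂z = ∂(-y^2)/∂y - ∂(x)/∂z = -2*y
Assembling: d(omega) = (3*x + 2*y) dx ∧ dy + (-2*y) dy ∧ dz.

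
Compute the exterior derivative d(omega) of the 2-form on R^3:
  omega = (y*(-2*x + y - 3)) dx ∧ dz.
d(omega) = (2*x - 2*y + 3) dx ∧ dy ∧ dz

For a 2-form omega = sum_{i<j} g_{ij} dx_i ∧ dx_j, the exterior derivative is
  d(omega) = sum_{i<j} d(g_{ij}) ∧ dx_i ∧ dx_j = sum_{i<j, k} (∂g_{ij}/∂x_k) dx_k ∧ dx_i ∧ dx_j.
Expand each term, using dx_k ∧ dx_i ∧ dx_j = sgn(permutation) dx_{(a)} ∧ dx_{(b)} ∧ dx_{(c)} with (a < b < c) sorted:
  d(y*(-2*x + y - 3)) includes (∂/∂y)(y*(-2*x + y - 3)) dy = (-2*x + 2*y - 3) dy, which multiplied by dx ∧ dz gives (2*x - 2*y + 3) dx ∧ dy ∧ dz
Collecting like 3-forms: d(omega) = (2*x - 2*y + 3) dx ∧ dy ∧ dz.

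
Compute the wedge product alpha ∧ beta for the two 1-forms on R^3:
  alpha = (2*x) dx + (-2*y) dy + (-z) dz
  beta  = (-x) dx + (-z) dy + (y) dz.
alpha ∧ beta = (-2*x*(y + z)) dx ∧ dy + (x*(2*y - z)) dx ∧ dz + (-2*y^2 - z^2) dy ∧ dz

Distribute the wedge, using dx_i ∧ dx_j = -dx_j ∧ dx_i and dx_i ∧ dx_i = 0. For each pair (i, j) with i < j, the coefficient of dx_i ∧ dx_j in alpha ∧ beta is (alpha_i * beta_j - alpha_j * beta_i). Collecting: alpha ∧ beta = (-2*x*(y + z)) dx ∧ dy + (x*(2*y - z)) dx ∧ dz + (-2*y^2 - z^2) dy ∧ dz.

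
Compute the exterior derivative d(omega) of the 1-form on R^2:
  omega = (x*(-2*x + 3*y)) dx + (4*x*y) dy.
d(omega) = (-3*x + 4*y) dx ∧ dy

For a 1-form omega = sum_i f_i dx_i, the exterior derivative is
  d(omega) = sum_{i < j} (∂f_j/∂x_i - ∂f_i/∂x_j) dx_i ∧ dx_j.
  coefficient of dx ∧ dy: ∂f_2/∂x - ∂f_1/∂y = ∂(4*x*y)/∂x - ∂(x*(-2*x + 3*y))/∂y = -3*x + 4*y
Assembling: d(omega) = (-3*x + 4*y) dx ∧ dy.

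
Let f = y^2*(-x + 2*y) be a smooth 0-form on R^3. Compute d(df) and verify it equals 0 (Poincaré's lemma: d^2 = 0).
d(df) = 0

Step 1: df = sum_i (∂f/∂x_i) dx_i = (-y^2) dx + (2*y*(-x + 3*y)) dy + (0) dz.
Step 2: Apply d again. Using the 1-form formula, the coefficient of dx ∧ dy in d(df) is ∂^2 f/∂x ∂y - ∂^2 f/∂y ∂x = (-2*y) - (-2*y) = 0 (equality of mixed partials for smooth f).
Similarly for dx ∧ dz and dy ∧ dz — all coefficients vanish. So d(df) = 0.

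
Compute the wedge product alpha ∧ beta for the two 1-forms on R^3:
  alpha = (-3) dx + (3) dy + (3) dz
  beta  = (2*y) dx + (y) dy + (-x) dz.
alpha ∧ beta = (-9*y) dx ∧ dy + (3*x - 6*y) dx ∧ dz + (-3*x - 3*y) dy ∧ dz

Distribute the wedge, using dx_i ∧ dx_j = -dx_j ∧ dx_i and dx_i ∧ dx_i = 0. For each pair (i, j) with i < j, the coefficient of dx_i ∧ dx_j in alpha ∧ beta is (alpha_i * beta_j - alpha_j * beta_i). Collecting: alpha ∧ beta = (-9*y) dx ∧ dy + (3*x - 6*y) dx ∧ dz + (-3*x - 3*y) dy ∧ dz.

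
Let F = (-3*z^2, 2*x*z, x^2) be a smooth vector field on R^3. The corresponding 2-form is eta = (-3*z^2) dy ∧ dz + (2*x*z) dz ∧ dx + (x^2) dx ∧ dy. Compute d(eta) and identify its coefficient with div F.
d(eta) = (0) dx ∧ dy ∧ dz; div F = 0

For a 2-form in R^3 of the form above, applying d gives a 3-form with coefficient ∂P/∂x + ∂Q/∂y + ∂R/∂z:
  ∂P/∂x = 0
  ∂Q/∂y = 0
  ∂R/∂z = 0
Sum = 0, which is exactly div F.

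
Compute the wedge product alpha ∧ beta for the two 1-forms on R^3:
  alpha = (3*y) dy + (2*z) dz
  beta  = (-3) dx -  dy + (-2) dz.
alpha ∧ beta = (9*y) dx ∧ dy + (-6*y + 2*z) dy ∧ dz + (6*z) dx ∧ dz

Distribute the wedge, using dx_i ∧ dx_j = -dx_j ∧ dx_i and dx_i ∧ dx_i = 0. For each pair (i, j) with i < j, the coefficient of dx_i ∧ dx_j in alpha ∧ beta is (alpha_i * beta_j - alpha_j * beta_i). Collecting: alpha ∧ beta = (9*y) dx ∧ dy + (-6*y + 2*z) dy ∧ dz + (6*z) dx ∧ dz.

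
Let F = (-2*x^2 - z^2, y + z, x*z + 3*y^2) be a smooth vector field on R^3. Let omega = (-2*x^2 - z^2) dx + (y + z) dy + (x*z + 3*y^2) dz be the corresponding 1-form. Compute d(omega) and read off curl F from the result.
d(omega) = (6*y - 1) dy ∧ dz + (-3*z) dz ∧ dx + (0) dx ∧ dy; curl F = (6*y - 1, -3*z, 0)

d omega = sum_{i<j} (∂f_j/∂x_i - ∂f_i/∂x_j) dx_i ∧ dx_j. Under the identification (dy ∧ dz, dz ∧ dx, dx ∧ dy) ↔ (e_x, e_y, e_z), the coefficients are exactly the components of curl F. Compute:
  ∂R/∂y - ∂Q/∂z = (6*y) - (1) = 6*y - 1
  ∂P/∂z - ∂R/∂x = (-2*z) - (z) = -3*z
  ∂Q/∂x - ∂P/∂y = (0) - (0) = 0.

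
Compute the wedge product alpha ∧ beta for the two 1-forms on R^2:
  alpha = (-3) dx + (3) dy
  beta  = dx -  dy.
alpha ∧ beta = 0

Distribute the wedge, using dx_i ∧ dx_j = -dx_j ∧ dx_i and dx_i ∧ dx_i = 0. For each pair (i, j) with i < j, the coefficient of dx_i ∧ dx_j in alpha ∧ beta is (alpha_i * beta_j - alpha_j * beta_i). Collecting: alpha ∧ beta = 0.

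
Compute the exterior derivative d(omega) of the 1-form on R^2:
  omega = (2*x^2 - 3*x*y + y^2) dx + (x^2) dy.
d(omega) = (5*x - 2*y) dx ∧ dy

For a 1-form omega = sum_i f_i dx_i, the exterior derivative is
  d(omega) = sum_{i < j} (∂f_j/∂x_i - ∂f_i/∂x_j) dx_i ∧ dx_j.
  coefficient of dx ∧ dy: ∂f_2/∂x - ∂f_1/∂y = ∂(x^2)/∂x - ∂(2*x^2 - 3*x*y + y^2)/∂y = 5*x - 2*y
Assembling: d(omega) = (5*x - 2*y) dx ∧ dy.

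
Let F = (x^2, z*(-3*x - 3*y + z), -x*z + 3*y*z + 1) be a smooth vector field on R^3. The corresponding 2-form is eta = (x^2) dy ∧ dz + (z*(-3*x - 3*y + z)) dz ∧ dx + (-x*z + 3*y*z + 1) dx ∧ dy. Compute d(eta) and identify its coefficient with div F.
d(eta) = (x + 3*y - 3*z) dx ∧ dy ∧ dz; div F = x + 3*y - 3*z

For a 2-form in R^3 of the form above, applying d gives a 3-form with coefficient ∂P/∂x + ∂Q/∂y + ∂R/∂z:
  ∂P/∂x = 2*x
  ∂Q/∂y = -3*z
  ∂R/∂z = -x + 3*y
Sum = x + 3*y - 3*z, which is exactly div F.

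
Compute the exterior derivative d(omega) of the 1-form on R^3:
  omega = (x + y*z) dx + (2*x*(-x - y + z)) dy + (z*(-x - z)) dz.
d(omega) = (-4*x - 2*y + z) dx ∧ dy + (-y - z) dx ∧ dz + (-2*x) dy ∧ dz

For a 1-form omega = sum_i f_i dx_i, the exterior derivative is
  d(omega) = sum_{i < j} (∂f_j/∂x_i - ∂f_i/∂x_j) dx_i ∧ dx_j.
  coefficient of dx ∧ dy: ∂f_2/∂x - ∂f_1/∂y = ∂(2*x*(-x - y + z))/∂x - ∂(x + y*z)/∂y = -4*x - 2*y + z
  coefficient of dx ∧ dz: ∂f_3/∂x - ∂f_1/∂z = ∂(z*(-x - z))/∂x - ∂(x + y*z)/∂z = -y - z
  coefficient of dy ∧ dz: ∂f_3/∂y - ∂f_2/∂z = ∂(z*(-x - z))/∂y - ∂(2*x*(-x - y + z))/∂z = -2*x
Assembling: d(omega) = (-4*x - 2*y + z) dx ∧ dy + (-y - z) dx ∧ dz + (-2*x) dy ∧ dz.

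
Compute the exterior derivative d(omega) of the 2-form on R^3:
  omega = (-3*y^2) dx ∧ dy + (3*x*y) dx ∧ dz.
d(omega) = (-3*x) dx ∧ dy ∧ dz

For a 2-form omega = sum_{i<j} g_{ij} dx_i ∧ dx_j, the exterior derivative is
  d(omega) = sum_{i<j} d(g_{ij}) ∧ dx_i ∧ dx_j = sum_{i<j, k} (∂g_{ij}/∂x_k) dx_k ∧ dx_i ∧ dx_j.
Expand each term, using dx_k ∧ dx_i ∧ dx_j = sgn(permutation) dx_{(a)} ∧ dx_{(b)} ∧ dx_{(c)} with (a < b < c) sorted:
  d(3*x*y) includes (∂/∂y)(3*x*y) dy = (3*x) dy, which multiplied by dx ∧ dz gives (-3*x) dx ∧ dy ∧ dz
Collecting like 3-forms: d(omega) = (-3*x) dx ∧ dy ∧ dz.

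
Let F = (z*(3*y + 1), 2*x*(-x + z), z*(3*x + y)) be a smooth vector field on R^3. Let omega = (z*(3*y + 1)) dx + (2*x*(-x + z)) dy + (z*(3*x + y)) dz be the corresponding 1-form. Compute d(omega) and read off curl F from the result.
d(omega) = (-2*x + z) dy ∧ dz + (3*y - 3*z + 1) dz ∧ dx + (-4*x - z) dx ∧ dy; curl F = (-2*x + z, 3*y - 3*z + 1, -4*x - z)

d omega = sum_{i<j} (∂f_j/∂x_i - ∂f_i/∂x_j) dx_i ∧ dx_j. Under the identification (dy ∧ dz, dz ∧ dx, dx ∧ dy) ↔ (e_x, e_y, e_z), the coefficients are exactly the components of curl F. Compute:
  ∂R/∂y - ∂Q/∂z = (z) - (2*x) = -2*x + z
  ∂P/∂z - ∂R/∂x = (3*y + 1) - (3*z) = 3*y - 3*z + 1
  ∂Q/∂x - ∂P/∂y = (-4*x + 2*z) - (3*z) = -4*x - z.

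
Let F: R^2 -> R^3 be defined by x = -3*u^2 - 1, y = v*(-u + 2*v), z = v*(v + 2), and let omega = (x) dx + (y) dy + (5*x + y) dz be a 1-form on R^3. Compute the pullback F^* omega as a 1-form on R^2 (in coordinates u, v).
F^* omega = (18*u^3 + u*v^2 + 6*u - 2*v^3) du + (-29*u^2*v - 30*u^2 - 8*u*v^2 - 2*u*v + 12*v^3 + 4*v^2 - 10*v - 10) dv

Using F^*(f dg) = (f ∘ F) d(g ∘ F), substitute each coordinate x_i by F_i(u, v) in f_i, and replace dx_i by d F_i = (∂F_i/∂u) du + (∂F_i/∂v) dv.
  For the x component: f_1(F) = -3*u^2 - 1; d F_1 = (-6*u) du + (0) dv
  For the y component: f_2(F) = v*(-u + 2*v); d F_2 = (-v) du + (-u + 4*v) dv
  For the z component: f_3(F) = -15*u^2 - u*v + 2*v^2 - 5; d F_3 = (0) du + (2*v + 2) dv
Combining and collecting du, dv coefficients:
  coeff of du: 18*u^3 + u*v^2 + 6*u - 2*v^3
  coeff of dv: -29*u^2*v - 30*u^2 - 8*u*v^2 - 2*u*v + 12*v^3 + 4*v^2 - 10*v - 10
F^* omega = (18*u^3 + u*v^2 + 6*u - 2*v^3) du + (-29*u^2*v - 30*u^2 - 8*u*v^2 - 2*u*v + 12*v^3 + 4*v^2 - 10*v - 10) dv.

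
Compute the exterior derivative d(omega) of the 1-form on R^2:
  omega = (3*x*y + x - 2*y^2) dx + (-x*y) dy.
d(omega) = (-3*x + 3*y) dx ∧ dy

For a 1-form omega = sum_i f_i dx_i, the exterior derivative is
  d(omega) = sum_{i < j} (∂f_j/∂x_i - ∂f_i/∂x_j) dx_i ∧ dx_j.
  coefficient of dx ∧ dy: ∂f_2/∂x - ∂f_1/∂y = ∂(-x*y)/∂x - ∂(3*x*y + x - 2*y^2)/∂y = -3*x + 3*y
Assembling: d(omega) = (-3*x + 3*y) dx ∧ dy.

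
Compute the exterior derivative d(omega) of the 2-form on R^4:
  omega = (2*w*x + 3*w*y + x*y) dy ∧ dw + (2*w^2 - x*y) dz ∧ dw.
d(omega) = (2*w + y) dx ∧ dy ∧ dw + (-y) dx ∧ dz ∧ dw + (-x) dy ∧ dz ∧ dw

For a 2-form omega = sum_{i<j} g_{ij} dx_i ∧ dx_j, the exterior derivative is
  d(omega) = sum_{i<j} d(g_{ij}) ∧ dx_i ∧ dx_j = sum_{i<j, k} (∂g_{ij}/∂x_k) dx_k ∧ dx_i ∧ dx_j.
Expand each term, using dx_k ∧ dx_i ∧ dx_j = sgn(permutation) dx_{(a)} ∧ dx_{(b)} ∧ dx_{(c)} with (a < b < c) sorted:
  d(2*w*x + 3*w*y + x*y) includes (∂/∂x)(2*w*x + 3*w*y + x*y) dx = (2*w + y) dx, which multiplied by dy ∧ dw gives (2*w + y) dx ∧ dy ∧ dw
  d(2*w^2 - x*y) includes (∂/∂x)(2*w^2 - x*y) dx = (-y) dx, which multiplied by dz ∧ dw gives (-y) dx ∧ dz ∧ dw
  d(2*w^2 - x*y) includes (∂/∂y)(2*w^2 - x*y) dy = (-x) dy, which multiplied by dz ∧ dw gives (-x) dy ∧ dz ∧ dw
Collecting like 3-forms: d(omega) = (2*w + y) dx ∧ dy ∧ dw + (-y) dx ∧ dz ∧ dw + (-x) dy ∧ dz ∧ dw.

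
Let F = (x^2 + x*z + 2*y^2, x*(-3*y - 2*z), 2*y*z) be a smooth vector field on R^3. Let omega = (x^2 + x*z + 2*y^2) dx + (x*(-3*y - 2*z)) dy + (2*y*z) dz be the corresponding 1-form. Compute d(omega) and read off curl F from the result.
d(omega) = (2*x + 2*z) dy ∧ dz + (x) dz ∧ dx + (-7*y - 2*z) dx ∧ dy; curl F = (2*x + 2*z, x, -7*y - 2*z)

d omega = sum_{i<j} (∂f_j/∂x_i - ∂f_i/∂x_j) dx_i ∧ dx_j. Under the identification (dy ∧ dz, dz ∧ dx, dx ∧ dy) ↔ (e_x, e_y, e_z), the coefficients are exactly the components of curl F. Compute:
  ∂R/∂y - ∂Q/∂z = (2*z) - (-2*x) = 2*x + 2*z
  ∂P/∂z - ∂R/∂x = (x) - (0) = x
  ∂Q/∂x - ∂P/∂y = (-3*y - 2*z) - (4*y) = -7*y - 2*z.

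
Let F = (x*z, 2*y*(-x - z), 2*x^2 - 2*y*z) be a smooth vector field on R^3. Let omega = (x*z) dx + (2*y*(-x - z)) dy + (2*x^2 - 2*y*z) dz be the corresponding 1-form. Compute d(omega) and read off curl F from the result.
d(omega) = (2*y - 2*z) dy ∧ dz + (-3*x) dz ∧ dx + (-2*y) dx ∧ dy; curl F = (2*y - 2*z, -3*x, -2*y)

d omega = sum_{i<j} (∂f_j/∂x_i - ∂f_i/∂x_j) dx_i ∧ dx_j. Under the identification (dy ∧ dz, dz ∧ dx, dx ∧ dy) ↔ (e_x, e_y, e_z), the coefficients are exactly the components of curl F. Compute:
  ∂R/∂y - ∂Q/∂z = (-2*z) - (-2*y) = 2*y - 2*z
  ∂P/∂z - ∂R/∂x = (x) - (4*x) = -3*x
  ∂Q/∂x - ∂P/∂y = (-2*y) - (0) = -2*y.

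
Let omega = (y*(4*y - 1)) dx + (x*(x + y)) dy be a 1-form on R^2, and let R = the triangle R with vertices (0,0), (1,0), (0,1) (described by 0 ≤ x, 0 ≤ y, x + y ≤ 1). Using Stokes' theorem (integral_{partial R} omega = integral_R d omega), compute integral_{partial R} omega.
integral_(partial R) omega = -1/3

Stokes: integral_partial_R omega = integral_R d omega with d omega = (∂Q/∂x - ∂P/∂y) dx ∧ dy.
  ∂Q/∂x = 2*x + y
  ∂P/∂y = 8*y - 1
  integrand = ∂Q/∂x - ∂P/∂y = 2*x - 7*y + 1.
Integrating over R: integral_0^1 integral_0^{1-x} (2*x - 7*y + 1) dy dx = -1/3.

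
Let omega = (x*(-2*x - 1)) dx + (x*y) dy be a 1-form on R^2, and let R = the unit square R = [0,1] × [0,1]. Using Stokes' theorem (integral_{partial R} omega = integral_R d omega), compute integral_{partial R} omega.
integral_(partial R) omega = 1/2

Stokes: integral_partial_R omega = integral_R d omega with d omega = (∂Q/∂x - ∂P/∂y) dx ∧ dy.
  ∂Q/∂x = y
  ∂P/∂y = 0
  integrand = ∂Q/∂x - ∂P/∂y = y.
Integrating over R: integral_0^1 integral_0^1 (y) dx dy = 1/2.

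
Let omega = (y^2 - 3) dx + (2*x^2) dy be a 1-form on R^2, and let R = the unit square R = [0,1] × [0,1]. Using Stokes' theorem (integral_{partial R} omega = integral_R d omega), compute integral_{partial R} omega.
integral_(partial R) omega = 1

Stokes: integral_partial_R omega = integral_R d omega with d omega = (∂Q/∂x - ∂P/∂y) dx ∧ dy.
  ∂Q/∂x = 4*x
  ∂P/∂y = 2*y
  integrand = ∂Q/∂x - ∂P/∂y = 4*x - 2*y.
Integrating over R: integral_0^1 integral_0^1 (4*x - 2*y) dx dy = 1.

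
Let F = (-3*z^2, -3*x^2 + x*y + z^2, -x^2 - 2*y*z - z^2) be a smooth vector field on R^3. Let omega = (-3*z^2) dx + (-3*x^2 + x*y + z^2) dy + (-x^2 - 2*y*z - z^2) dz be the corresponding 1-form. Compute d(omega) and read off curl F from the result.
d(omega) = (-4*z) dy ∧ dz + (2*x - 6*z) dz ∧ dx + (-6*x + y) dx ∧ dy; curl F = (-4*z, 2*x - 6*z, -6*x + y)

d omega = sum_{i<j} (∂f_j/∂x_i - ∂f_i/∂x_j) dx_i ∧ dx_j. Under the identification (dy ∧ dz, dz ∧ dx, dx ∧ dy) ↔ (e_x, e_y, e_z), the coefficients are exactly the components of curl F. Compute:
  ∂R/∂y - ∂Q/∂z = (-2*z) - (2*z) = -4*z
  ∂P/∂z - ∂R/∂x = (-6*z) - (-2*x) = 2*x - 6*z
  ∂Q/∂x - ∂P/∂y = (-6*x + y) - (0) = -6*x + y.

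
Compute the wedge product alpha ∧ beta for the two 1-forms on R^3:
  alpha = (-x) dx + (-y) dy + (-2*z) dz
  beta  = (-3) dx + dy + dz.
alpha ∧ beta = (-x - 3*y) dx ∧ dy + (-x - 6*z) dx ∧ dz + (-y + 2*z) dy ∧ dz

Distribute the wedge, using dx_i ∧ dx_j = -dx_j ∧ dx_i and dx_i ∧ dx_i = 0. For each pair (i, j) with i < j, the coefficient of dx_i ∧ dx_j in alpha ∧ beta is (alpha_i * beta_j - alpha_j * beta_i). Collecting: alpha ∧ beta = (-x - 3*y) dx ∧ dy + (-x - 6*z) dx ∧ dz + (-y + 2*z) dy ∧ dz.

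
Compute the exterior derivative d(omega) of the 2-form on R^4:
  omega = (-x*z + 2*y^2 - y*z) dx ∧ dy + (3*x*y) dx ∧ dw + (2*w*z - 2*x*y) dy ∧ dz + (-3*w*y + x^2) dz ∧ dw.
d(omega) = (-x - 3*y) dx ∧ dy ∧ dz + (-3*x) dx ∧ dy ∧ dw + (-3*w + 2*z) dy ∧ dz ∧ dw + (2*x) dx ∧ dz ∧ dw

For a 2-form omega = sum_{i<j} g_{ij} dx_i ∧ dx_j, the exterior derivative is
  d(omega) = sum_{i<j} d(g_{ij}) ∧ dx_i ∧ dx_j = sum_{i<j, k} (∂g_{ij}/∂x_k) dx_k ∧ dx_i ∧ dx_j.
Expand each term, using dx_k ∧ dx_i ∧ dx_j = sgn(permutation) dx_{(a)} ∧ dx_{(b)} ∧ dx_{(c)} with (a < b < c) sorted:
  d(-x*z + 2*y^2 - y*z) includes (∂/∂z)(-x*z + 2*y^2 - y*z) dz = (-x - y) dz, which multiplied by dx ∧ dy gives (-x - y) dx ∧ dy ∧ dz
  d(3*x*y) includes (∂/∂y)(3*x*y) dy = (3*x) dy, which multiplied by dx ∧ dw gives (-3*x) dx ∧ dy ∧ dw
  d(2*w*z - 2*x*y) includes (∂/∂x)(2*w*z - 2*x*y) dx = (-2*y) dx, which multiplied by dy ∧ dz gives (-2*y) dx ∧ dy ∧ dz
  d(2*w*z - 2*x*y) includes (∂/∂w)(2*w*z - 2*x*y) dw = (2*z) dw, which multiplied by dy ∧ dz gives (2*z) dy ∧ dz ∧ dw
  d(-3*w*y + x^2) includes (∂/∂x)(-3*w*y + x^2) dx = (2*x) dx, which multiplied by dz ∧ dw gives (2*x) dx ∧ dz ∧ dw
  d(-3*w*y + x^2) includes (∂/∂y)(-3*w*y + x^2) dy = (-3*w) dy, which multiplied by dz ∧ dw gives (-3*w) dy ∧ dz ∧ dw
Collecting like 3-forms: d(omega) = (-x - 3*y) dx ∧ dy ∧ dz + (-3*x) dx ∧ dy ∧ dw + (-3*w + 2*z) dy ∧ dz ∧ dw + (2*x) dx ∧ dz ∧ dw.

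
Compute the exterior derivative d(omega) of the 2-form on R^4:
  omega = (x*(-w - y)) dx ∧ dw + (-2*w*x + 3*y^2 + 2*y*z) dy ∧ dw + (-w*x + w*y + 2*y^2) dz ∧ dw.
d(omega) = (-2*w + x) dx ∧ dy ∧ dw + (w + 2*y) dy ∧ dz ∧ dw + (-w) dx ∧ dz ∧ dw

For a 2-form omega = sum_{i<j} g_{ij} dx_i ∧ dx_j, the exterior derivative is
  d(omega) = sum_{i<j} d(g_{ij}) ∧ dx_i ∧ dx_j = sum_{i<j, k} (∂g_{ij}/∂x_k) dx_k ∧ dx_i ∧ dx_j.
Expand each term, using dx_k ∧ dx_i ∧ dx_j = sgn(permutation) dx_{(a)} ∧ dx_{(b)} ∧ dx_{(c)} with (a < b < c) sorted:
  d(x*(-w - y)) includes (∂/∂y)(x*(-w - y)) dy = (-x) dy, which multiplied by dx ∧ dw gives (x) dx ∧ dy ∧ dw
  d(-2*w*x + 3*y^2 + 2*y*z) includes (∂/∂x)(-2*w*x + 3*y^2 + 2*y*z) dx = (-2*w) dx, which multiplied by dy ∧ dw gives (-2*w) dx ∧ dy ∧ dw
  d(-2*w*x + 3*y^2 + 2*y*z) includes (∂/∂z)(-2*w*x + 3*y^2 + 2*y*z) dz = (2*y) dz, which multiplied by dy ∧ dw gives (-2*y) dy ∧ dz ∧ dw
  d(-w*x + w*y + 2*y^2) includes (∂/∂x)(-w*x + w*y + 2*y^2) dx = (-w) dx, which multiplied by dz ∧ dw gives (-w) dx ∧ dz ∧ dw
  d(-w*x + w*y + 2*y^2) includes (∂/∂y)(-w*x + w*y + 2*y^2) dy = (w + 4*y) dy, which multiplied by dz ∧ dw gives (w + 4*y) dy ∧ dz ∧ dw
Collecting like 3-forms: d(omega) = (-2*w + x) dx ∧ dy ∧ dw + (w + 2*y) dy ∧ dz ∧ dw + (-w) dx ∧ dz ∧ dw.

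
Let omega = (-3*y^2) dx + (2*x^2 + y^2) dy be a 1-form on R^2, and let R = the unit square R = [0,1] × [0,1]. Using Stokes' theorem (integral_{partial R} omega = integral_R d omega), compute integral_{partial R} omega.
integral_(partial R) omega = 5

Stokes: integral_partial_R omega = integral_R d omega with d omega = (∂Q/∂x - ∂P/∂y) dx ∧ dy.
  ∂Q/∂x = 4*x
  ∂P/∂y = -6*y
  integrand = ∂Q/∂x - ∂P/∂y = 4*x + 6*y.
Integrating over R: integral_0^1 integral_0^1 (4*x + 6*y) dx dy = 5.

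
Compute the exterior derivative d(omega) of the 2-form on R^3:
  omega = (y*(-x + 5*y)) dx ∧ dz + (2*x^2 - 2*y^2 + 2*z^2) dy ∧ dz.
d(omega) = (5*x - 10*y) dx ∧ dy ∧ dz

For a 2-form omega = sum_{i<j} g_{ij} dx_i ∧ dx_j, the exterior derivative is
  d(omega) = sum_{i<j} d(g_{ij}) ∧ dx_i ∧ dx_j = sum_{i<j, k} (∂g_{ij}/∂x_k) dx_k ∧ dx_i ∧ dx_j.
Expand each term, using dx_k ∧ dx_i ∧ dx_j = sgn(permutation) dx_{(a)} ∧ dx_{(b)} ∧ dx_{(c)} with (a < b < c) sorted:
  d(y*(-x + 5*y)) includes (∂/∂y)(y*(-x + 5*y)) dy = (-x + 10*y) dy, which multiplied by dx ∧ dz gives (x - 10*y) dx ∧ dy ∧ dz
  d(2*x^2 - 2*y^2 + 2*z^2) includes (∂/∂x)(2*x^2 - 2*y^2 + 2*z^2) dx = (4*x) dx, which multiplied by dy ∧ dz gives (4*x) dx ∧ dy ∧ dz
Collecting like 3-forms: d(omega) = (5*x - 10*y) dx ∧ dy ∧ dz.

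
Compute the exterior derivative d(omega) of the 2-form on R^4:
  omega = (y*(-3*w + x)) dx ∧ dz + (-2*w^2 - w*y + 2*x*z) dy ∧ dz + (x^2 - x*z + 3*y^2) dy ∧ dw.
d(omega) = (3*w - x + 2*z) dx ∧ dy ∧ dz + (-3*y) dx ∧ dz ∧ dw + (-4*w + x - y) dy ∧ dz ∧ dw + (2*x - z) dx ∧ dy ∧ dw

For a 2-form omega = sum_{i<j} g_{ij} dx_i ∧ dx_j, the exterior derivative is
  d(omega) = sum_{i<j} d(g_{ij}) ∧ dx_i ∧ dx_j = sum_{i<j, k} (∂g_{ij}/∂x_k) dx_k ∧ dx_i ∧ dx_j.
Expand each term, using dx_k ∧ dx_i ∧ dx_j = sgn(permutation) dx_{(a)} ∧ dx_{(b)} ∧ dx_{(c)} with (a < b < c) sorted:
  d(y*(-3*w + x)) includes (∂/∂y)(y*(-3*w + x)) dy = (-3*w + x) dy, which multiplied by dx ∧ dz gives (3*w - x) dx ∧ dy ∧ dz
  d(y*(-3*w + x)) includes (∂/∂w)(y*(-3*w + x)) dw = (-3*y) dw, which multiplied by dx ∧ dz gives (-3*y) dx ∧ dz ∧ dw
  d(-2*w^2 - w*y + 2*x*z) includes (∂/∂x)(-2*w^2 - w*y + 2*x*z) dx = (2*z) dx, which multiplied by dy ∧ dz gives (2*z) dx ∧ dy ∧ dz
  d(-2*w^2 - w*y + 2*x*z) includes (∂/∂w)(-2*w^2 - w*y + 2*x*z) dw = (-4*w - y) dw, which multiplied by dy ∧ dz gives (-4*w - y) dy ∧ dz ∧ dw
  d(x^2 - x*z + 3*y^2) includes (∂/∂x)(x^2 - x*z + 3*y^2) dx = (2*x - z) dx, which multiplied by dy ∧ dw gives (2*x - z) dx ∧ dy ∧ dw
  d(x^2 - x*z + 3*y^2) includes (∂/∂z)(x^2 - x*z + 3*y^2) dz = (-x) dz, which multiplied by dy ∧ dw gives (x) dy ∧ dz ∧ dw
Collecting like 3-forms: d(omega) = (3*w - x + 2*z) dx ∧ dy ∧ dz + (-3*y) dx ∧ dz ∧ dw + (-4*w + x - y) dy ∧ dz ∧ dw + (2*x - z) dx ∧ dy ∧ dw.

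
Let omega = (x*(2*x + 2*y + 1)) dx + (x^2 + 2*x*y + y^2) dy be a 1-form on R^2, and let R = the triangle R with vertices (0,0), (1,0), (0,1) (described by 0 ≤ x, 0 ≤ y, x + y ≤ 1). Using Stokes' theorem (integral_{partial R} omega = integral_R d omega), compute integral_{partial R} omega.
integral_(partial R) omega = 1/3

Stokes: integral_partial_R omega = integral_R d omega with d omega = (∂Q/∂x - ∂P/∂y) dx ∧ dy.
  ∂Q/∂x = 2*x + 2*y
  ∂P/∂y = 2*x
  integrand = ∂Q/∂x - ∂P/∂y = 2*y.
Integrating over R: integral_0^1 integral_0^{1-x} (2*y) dy dx = 1/3.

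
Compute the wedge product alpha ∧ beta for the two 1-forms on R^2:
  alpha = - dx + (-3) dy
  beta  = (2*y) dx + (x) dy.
alpha ∧ beta = (-x + 6*y) dx ∧ dy

Distribute the wedge, using dx_i ∧ dx_j = -dx_j ∧ dx_i and dx_i ∧ dx_i = 0. For each pair (i, j) with i < j, the coefficient of dx_i ∧ dx_j in alpha ∧ beta is (alpha_i * beta_j - alpha_j * beta_i). Collecting: alpha ∧ beta = (-x + 6*y) dx ∧ dy.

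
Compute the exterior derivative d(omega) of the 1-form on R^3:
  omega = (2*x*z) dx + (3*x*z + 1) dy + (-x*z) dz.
d(omega) = (3*z) dx ∧ dy + (-2*x - z) dx ∧ dz + (-3*x) dy ∧ dz

For a 1-form omega = sum_i f_i dx_i, the exterior derivative is
  d(omega) = sum_{i < j} (∂f_j/∂x_i - ∂f_i/∂x_j) dx_i ∧ dx_j.
  coefficient of dx ∧ dy: ∂f_2/∂x - ∂f_1/∂y = ∂(3*x*z + 1)/∂x - ∂(2*x*z)/∂y = 3*z
  coefficient of dx ∧ dz: ∂f_3/∂x - ∂f_1/∂z = ∂(-x*z)/∂x - ∂(2*x*z)/∂z = -2*x - z
  coefficient of dy ∧ dz: ∂f_3/∂y - ∂f_2/∂z = ∂(-x*z)/∂y - ∂(3*x*z + 1)/∂z = -3*x
Assembling: d(omega) = (3*z) dx ∧ dy + (-2*x - z) dx ∧ dz + (-3*x) dy ∧ dz.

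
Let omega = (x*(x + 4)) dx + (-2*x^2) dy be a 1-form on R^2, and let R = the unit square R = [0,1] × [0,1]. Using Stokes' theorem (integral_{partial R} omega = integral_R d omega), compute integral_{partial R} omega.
integral_(partial R) omega = -2

Stokes: integral_partial_R omega = integral_R d omega with d omega = (∂Q/∂x - ∂P/∂y) dx ∧ dy.
  ∂Q/∂x = -4*x
  ∂P/∂y = 0
  integrand = ∂Q/∂x - ∂P/∂y = -4*x.
Integrating over R: integral_0^1 integral_0^1 (-4*x) dx dy = -2.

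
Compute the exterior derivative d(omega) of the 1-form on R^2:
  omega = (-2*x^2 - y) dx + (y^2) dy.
d(omega) = (1) dx ∧ dy

For a 1-form omega = sum_i f_i dx_i, the exterior derivative is
  d(omega) = sum_{i < j} (∂f_j/∂x_i - ∂f_i/∂x_j) dx_i ∧ dx_j.
  coefficient of dx ∧ dy: ∂f_2/∂x - ∂f_1/∂y = ∂(y^2)/∂x - ∂(-2*x^2 - y)/∂y = 1
Assembling: d(omega) = (1) dx ∧ dy.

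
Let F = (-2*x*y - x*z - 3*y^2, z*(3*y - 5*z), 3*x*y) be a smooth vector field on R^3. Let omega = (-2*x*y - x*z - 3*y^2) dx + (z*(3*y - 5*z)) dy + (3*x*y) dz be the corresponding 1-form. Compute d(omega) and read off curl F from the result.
d(omega) = (3*x - 3*y + 10*z) dy ∧ dz + (-x - 3*y) dz ∧ dx + (2*x + 6*y) dx ∧ dy; curl F = (3*x - 3*y + 10*z, -x - 3*y, 2*x + 6*y)

d omega = sum_{i<j} (∂f_j/∂x_i - ∂f_i/∂x_j) dx_i ∧ dx_j. Under the identification (dy ∧ dz, dz ∧ dx, dx ∧ dy) ↔ (e_x, e_y, e_z), the coefficients are exactly the components of curl F. Compute:
  ∂R/∂y - ∂Q/∂z = (3*x) - (3*y - 10*z) = 3*x - 3*y + 10*z
  ∂P/∂z - ∂R/∂x = (-x) - (3*y) = -x - 3*y
  ∂Q/∂x - ∂P/∂y = (0) - (-2*x - 6*y) = 2*x + 6*y.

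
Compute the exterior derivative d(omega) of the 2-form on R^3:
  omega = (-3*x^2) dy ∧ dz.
d(omega) = (-6*x) dx ∧ dy ∧ dz

For a 2-form omega = sum_{i<j} g_{ij} dx_i ∧ dx_j, the exterior derivative is
  d(omega) = sum_{i<j} d(g_{ij}) ∧ dx_i ∧ dx_j = sum_{i<j, k} (∂g_{ij}/∂x_k) dx_k ∧ dx_i ∧ dx_j.
Expand each term, using dx_k ∧ dx_i ∧ dx_j = sgn(permutation) dx_{(a)} ∧ dx_{(b)} ∧ dx_{(c)} with (a < b < c) sorted:
  d(-3*x^2) includes (∂/∂x)(-3*x^2) dx = (-6*x) dx, which multiplied by dy ∧ dz gives (-6*x) dx ∧ dy ∧ dz
Collecting like 3-forms: d(omega) = (-6*x) dx ∧ dy ∧ dz.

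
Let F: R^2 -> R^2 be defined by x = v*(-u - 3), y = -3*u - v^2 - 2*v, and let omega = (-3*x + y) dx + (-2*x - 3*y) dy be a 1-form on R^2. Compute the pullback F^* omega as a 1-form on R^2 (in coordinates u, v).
F^* omega = (-3*u*v^2 - 3*u*v - 27*u + v^3 - 16*v^2 - 36*v) du + (-3*u^2*v + 3*u^2 - 3*u*v^2 - 38*u*v - 9*u - 6*v^3 - 27*v^2 - 45*v) dv

Using F^*(f dg) = (f ∘ F) d(g ∘ F), substitute each coordinate x_i by F_i(u, v) in f_i, and replace dx_i by d F_i = (∂F_i/∂u) du + (∂F_i/∂v) dv.
  For the x component: f_1(F) = 3*u*v - 3*u - v^2 + 7*v; d F_1 = (-v) du + (-u - 3) dv
  For the y component: f_2(F) = 2*u*v + 9*u + 3*v^2 + 12*v; d F_2 = (-3) du + (-2*v - 2) dv
Combining and collecting du, dv coefficients:
  coeff of du: -3*u*v^2 - 3*u*v - 27*u + v^3 - 16*v^2 - 36*v
  coeff of dv: -3*u^2*v + 3*u^2 - 3*u*v^2 - 38*u*v - 9*u - 6*v^3 - 27*v^2 - 45*v
F^* omega = (-3*u*v^2 - 3*u*v - 27*u + v^3 - 16*v^2 - 36*v) du + (-3*u^2*v + 3*u^2 - 3*u*v^2 - 38*u*v - 9*u - 6*v^3 - 27*v^2 - 45*v) dv.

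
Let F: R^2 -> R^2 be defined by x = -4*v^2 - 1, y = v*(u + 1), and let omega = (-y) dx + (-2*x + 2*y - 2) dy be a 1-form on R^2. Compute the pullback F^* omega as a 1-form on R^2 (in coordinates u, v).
F^* omega = (2*v^2*(u + 4*v + 1)) du + (2*v*(u^2 + 8*u*v + 2*u + 8*v + 1)) dv

Using F^*(f dg) = (f ∘ F) d(g ∘ F), substitute each coordinate x_i by F_i(u, v) in f_i, and replace dx_i by d F_i = (∂F_i/∂u) du + (∂F_i/∂v) dv.
  For the x component: f_1(F) = v*(-u - 1); d F_1 = (0) du + (-8*v) dv
  For the y component: f_2(F) = 2*v*(u + 4*v + 1); d F_2 = (v) du + (u + 1) dv
Combining and collecting du, dv coefficients:
  coeff of du: 2*v^2*(u + 4*v + 1)
  coeff of dv: 2*v*(u^2 + 8*u*v + 2*u + 8*v + 1)
F^* omega = (2*v^2*(u + 4*v + 1)) du + (2*v*(u^2 + 8*u*v + 2*u + 8*v + 1)) dv.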